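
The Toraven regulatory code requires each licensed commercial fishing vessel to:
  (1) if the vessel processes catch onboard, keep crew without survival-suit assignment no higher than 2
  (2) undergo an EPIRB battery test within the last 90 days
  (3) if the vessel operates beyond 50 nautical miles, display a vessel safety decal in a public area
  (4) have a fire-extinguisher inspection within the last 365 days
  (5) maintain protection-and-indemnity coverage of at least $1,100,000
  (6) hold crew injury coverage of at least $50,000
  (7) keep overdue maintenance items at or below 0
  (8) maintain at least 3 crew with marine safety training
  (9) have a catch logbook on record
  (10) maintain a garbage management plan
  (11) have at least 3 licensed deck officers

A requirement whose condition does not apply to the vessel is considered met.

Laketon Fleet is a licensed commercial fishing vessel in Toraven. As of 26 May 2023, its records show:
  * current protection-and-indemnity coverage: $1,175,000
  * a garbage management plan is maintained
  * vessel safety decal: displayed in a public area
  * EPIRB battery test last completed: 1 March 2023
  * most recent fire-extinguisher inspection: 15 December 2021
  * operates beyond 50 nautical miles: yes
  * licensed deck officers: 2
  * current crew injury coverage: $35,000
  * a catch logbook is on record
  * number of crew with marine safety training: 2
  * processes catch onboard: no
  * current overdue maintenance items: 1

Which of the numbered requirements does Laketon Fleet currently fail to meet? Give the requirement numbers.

1. condition 'processes catch onboard' does not hold → requirement n/a → met
2. EPIRB battery test 86 days ago vs limit 90 → met
3. condition 'operates beyond 50 nautical miles' holds; vessel safety decal present → met
4. fire-extinguisher inspection 527 days ago vs limit 365 → not met
5. protection-and-indemnity coverage $1,175,000 ≥ $1,100,000 → met
6. crew injury coverage $35,000 < $50,000 → not met
7. overdue maintenance items 1 > 0 → not met
8. crew with marine safety training 2 < 3 → not met
9. catch logbook present → met
10. garbage management plan present → met
11. licensed deck officers 2 < 3 → not met
Not met: 4, 6, 7, 8, 11

4, 6, 7, 8, 11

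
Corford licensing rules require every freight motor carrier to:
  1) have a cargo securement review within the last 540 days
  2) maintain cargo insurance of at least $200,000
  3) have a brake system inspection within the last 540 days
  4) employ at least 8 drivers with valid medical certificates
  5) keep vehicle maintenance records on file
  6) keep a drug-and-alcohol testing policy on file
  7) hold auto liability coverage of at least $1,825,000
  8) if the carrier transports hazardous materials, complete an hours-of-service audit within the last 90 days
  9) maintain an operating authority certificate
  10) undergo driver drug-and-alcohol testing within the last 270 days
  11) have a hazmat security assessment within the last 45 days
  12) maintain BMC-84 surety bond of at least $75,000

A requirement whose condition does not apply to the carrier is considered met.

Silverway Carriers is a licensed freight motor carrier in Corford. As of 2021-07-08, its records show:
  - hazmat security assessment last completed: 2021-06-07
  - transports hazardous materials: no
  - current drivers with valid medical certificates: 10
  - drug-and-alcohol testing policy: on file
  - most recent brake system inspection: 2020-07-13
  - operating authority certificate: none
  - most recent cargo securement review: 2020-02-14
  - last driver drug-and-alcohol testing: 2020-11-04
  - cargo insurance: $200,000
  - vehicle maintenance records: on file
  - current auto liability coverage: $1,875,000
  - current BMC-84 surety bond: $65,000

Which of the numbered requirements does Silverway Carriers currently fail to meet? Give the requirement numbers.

1. cargo securement review 510 days ago vs limit 540 → met
2. cargo insurance $200,000 ≥ $200,000 → met
3. brake system inspection 360 days ago vs limit 540 → met
4. drivers with valid medical certificates 10 ≥ 8 → met
5. vehicle maintenance records present → met
6. drug-and-alcohol testing policy present → met
7. auto liability coverage $1,875,000 ≥ $1,825,000 → met
8. condition 'transports hazardous materials' does not hold → requirement n/a → met
9. operating authority certificate absent → not met
10. driver drug-and-alcohol testing 246 days ago vs limit 270 → met
11. hazmat security assessment 31 days ago vs limit 45 → met
12. BMC-84 surety bond $65,000 < $75,000 → not met
Not met: 9, 12

9, 12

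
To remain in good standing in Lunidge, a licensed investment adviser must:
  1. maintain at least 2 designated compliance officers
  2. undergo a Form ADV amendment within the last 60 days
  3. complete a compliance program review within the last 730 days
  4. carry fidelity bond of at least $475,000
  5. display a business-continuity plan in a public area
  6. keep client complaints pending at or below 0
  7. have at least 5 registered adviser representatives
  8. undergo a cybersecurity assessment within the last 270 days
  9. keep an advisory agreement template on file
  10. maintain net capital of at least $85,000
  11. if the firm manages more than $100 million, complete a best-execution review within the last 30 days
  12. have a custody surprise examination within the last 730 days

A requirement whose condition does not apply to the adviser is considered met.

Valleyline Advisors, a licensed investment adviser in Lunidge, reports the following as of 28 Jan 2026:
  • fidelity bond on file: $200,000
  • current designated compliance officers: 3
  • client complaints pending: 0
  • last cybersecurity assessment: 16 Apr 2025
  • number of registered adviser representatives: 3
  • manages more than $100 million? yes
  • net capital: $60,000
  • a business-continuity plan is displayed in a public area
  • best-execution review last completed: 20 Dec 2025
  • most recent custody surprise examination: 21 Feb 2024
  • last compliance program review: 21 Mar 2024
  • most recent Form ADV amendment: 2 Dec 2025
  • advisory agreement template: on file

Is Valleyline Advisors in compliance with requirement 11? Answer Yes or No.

No

11. condition 'manages more than $100 million' holds; best-execution review 39 days ago vs limit 30 → not met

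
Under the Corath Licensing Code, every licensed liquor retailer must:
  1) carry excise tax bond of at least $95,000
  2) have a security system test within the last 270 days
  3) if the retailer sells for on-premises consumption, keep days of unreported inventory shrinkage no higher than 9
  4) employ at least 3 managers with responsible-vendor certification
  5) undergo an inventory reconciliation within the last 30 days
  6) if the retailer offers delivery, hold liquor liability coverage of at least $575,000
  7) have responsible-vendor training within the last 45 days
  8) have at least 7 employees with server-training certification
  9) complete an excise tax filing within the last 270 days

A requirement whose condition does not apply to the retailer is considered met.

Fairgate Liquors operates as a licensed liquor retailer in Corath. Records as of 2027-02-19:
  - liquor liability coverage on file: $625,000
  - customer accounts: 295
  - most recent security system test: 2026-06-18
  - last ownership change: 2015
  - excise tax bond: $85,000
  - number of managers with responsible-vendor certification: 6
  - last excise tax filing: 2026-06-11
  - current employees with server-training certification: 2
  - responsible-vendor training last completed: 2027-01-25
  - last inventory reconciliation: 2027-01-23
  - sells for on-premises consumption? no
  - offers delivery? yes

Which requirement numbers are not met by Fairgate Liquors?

1. excise tax bond $85,000 < $95,000 → not met
2. security system test 246 days ago vs limit 270 → met
3. condition 'sells for on-premises consumption' does not hold → requirement n/a → met
4. managers with responsible-vendor certification 6 ≥ 3 → met
5. inventory reconciliation 27 days ago vs limit 30 → met
6. condition 'offers delivery' holds; liquor liability coverage $625,000 ≥ $575,000 → met
7. responsible-vendor training 25 days ago vs limit 45 → met
8. employees with server-training certification 2 < 7 → not met
9. excise tax filing 253 days ago vs limit 270 → met
Not met: 1, 8

1, 8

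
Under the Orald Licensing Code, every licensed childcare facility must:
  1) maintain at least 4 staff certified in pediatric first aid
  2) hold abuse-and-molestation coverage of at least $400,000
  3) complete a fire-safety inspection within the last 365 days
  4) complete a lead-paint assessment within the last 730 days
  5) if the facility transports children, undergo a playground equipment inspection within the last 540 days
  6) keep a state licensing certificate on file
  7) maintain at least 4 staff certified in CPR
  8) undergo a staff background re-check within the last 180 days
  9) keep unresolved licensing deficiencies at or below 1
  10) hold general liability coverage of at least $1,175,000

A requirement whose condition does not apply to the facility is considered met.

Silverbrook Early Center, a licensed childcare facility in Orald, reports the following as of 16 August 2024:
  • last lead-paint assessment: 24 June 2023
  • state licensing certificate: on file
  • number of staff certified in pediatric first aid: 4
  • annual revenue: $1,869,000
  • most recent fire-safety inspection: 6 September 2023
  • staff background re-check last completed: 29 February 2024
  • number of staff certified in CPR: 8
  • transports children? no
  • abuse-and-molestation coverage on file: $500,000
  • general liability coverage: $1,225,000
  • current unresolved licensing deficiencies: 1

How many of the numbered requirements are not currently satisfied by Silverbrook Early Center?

0

1. staff certified in pediatric first aid 4 ≥ 4 → met
2. abuse-and-molestation coverage $500,000 ≥ $400,000 → met
3. fire-safety inspection 345 days ago vs limit 365 → met
4. lead-paint assessment 419 days ago vs limit 730 → met
5. condition 'transports children' does not hold → requirement n/a → met
6. state licensing certificate present → met
7. staff certified in CPR 8 ≥ 4 → met
8. staff background re-check 169 days ago vs limit 180 → met
9. unresolved licensing deficiencies 1 ≤ 1 → met
10. general liability coverage $1,225,000 ≥ $1,175,000 → met
Not met: 0 of 10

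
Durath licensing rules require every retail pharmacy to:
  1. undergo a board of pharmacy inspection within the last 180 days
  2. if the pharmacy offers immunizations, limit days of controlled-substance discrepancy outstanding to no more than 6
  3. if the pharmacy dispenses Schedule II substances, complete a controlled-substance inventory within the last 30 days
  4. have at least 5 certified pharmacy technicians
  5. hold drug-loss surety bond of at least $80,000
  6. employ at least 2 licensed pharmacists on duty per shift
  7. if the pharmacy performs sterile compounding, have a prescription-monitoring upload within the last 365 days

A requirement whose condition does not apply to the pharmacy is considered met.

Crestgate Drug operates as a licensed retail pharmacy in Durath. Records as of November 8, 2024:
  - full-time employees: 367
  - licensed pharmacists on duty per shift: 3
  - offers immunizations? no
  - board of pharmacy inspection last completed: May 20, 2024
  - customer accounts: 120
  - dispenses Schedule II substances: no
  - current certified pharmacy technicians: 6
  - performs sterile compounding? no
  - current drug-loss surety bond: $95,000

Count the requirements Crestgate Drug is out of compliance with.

1. board of pharmacy inspection 172 days ago vs limit 180 → met
2. condition 'offers immunizations' does not hold → requirement n/a → met
3. condition 'dispenses Schedule II substances' does not hold → requirement n/a → met
4. certified pharmacy technicians 6 ≥ 5 → met
5. drug-loss surety bond $95,000 ≥ $80,000 → met
6. licensed pharmacists on duty per shift 3 ≥ 2 → met
7. condition 'performs sterile compounding' does not hold → requirement n/a → met
Not met: 0 of 7

0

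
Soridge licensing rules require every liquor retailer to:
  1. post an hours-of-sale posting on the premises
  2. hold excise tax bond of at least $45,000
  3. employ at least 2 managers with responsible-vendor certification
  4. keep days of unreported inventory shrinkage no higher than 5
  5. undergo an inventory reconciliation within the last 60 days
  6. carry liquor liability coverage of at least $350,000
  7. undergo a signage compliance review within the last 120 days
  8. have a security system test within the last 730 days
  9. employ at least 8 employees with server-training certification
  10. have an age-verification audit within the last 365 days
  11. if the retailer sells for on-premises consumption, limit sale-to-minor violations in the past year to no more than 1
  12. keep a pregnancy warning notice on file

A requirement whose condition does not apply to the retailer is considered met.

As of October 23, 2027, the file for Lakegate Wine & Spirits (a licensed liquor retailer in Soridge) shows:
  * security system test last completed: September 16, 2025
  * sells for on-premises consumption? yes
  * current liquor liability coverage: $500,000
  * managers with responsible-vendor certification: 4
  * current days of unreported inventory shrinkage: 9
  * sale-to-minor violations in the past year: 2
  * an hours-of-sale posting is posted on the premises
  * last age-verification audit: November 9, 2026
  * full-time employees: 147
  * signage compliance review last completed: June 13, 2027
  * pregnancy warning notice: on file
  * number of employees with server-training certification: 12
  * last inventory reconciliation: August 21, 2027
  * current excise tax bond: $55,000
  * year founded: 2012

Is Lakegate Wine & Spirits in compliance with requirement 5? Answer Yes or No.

No

5. inventory reconciliation 63 days ago vs limit 60 → not met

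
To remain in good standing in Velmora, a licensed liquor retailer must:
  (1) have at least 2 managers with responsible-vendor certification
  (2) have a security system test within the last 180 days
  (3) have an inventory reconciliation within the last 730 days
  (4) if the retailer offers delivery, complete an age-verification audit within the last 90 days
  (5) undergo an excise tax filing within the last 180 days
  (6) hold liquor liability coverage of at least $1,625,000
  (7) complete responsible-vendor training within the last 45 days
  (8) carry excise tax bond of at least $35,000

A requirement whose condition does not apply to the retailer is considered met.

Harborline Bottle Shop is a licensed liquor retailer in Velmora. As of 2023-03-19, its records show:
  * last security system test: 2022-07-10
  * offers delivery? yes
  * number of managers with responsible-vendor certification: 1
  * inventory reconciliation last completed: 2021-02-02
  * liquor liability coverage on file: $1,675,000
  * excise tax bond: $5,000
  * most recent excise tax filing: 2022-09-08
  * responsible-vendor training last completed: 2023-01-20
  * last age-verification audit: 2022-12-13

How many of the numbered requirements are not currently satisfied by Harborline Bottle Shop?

1. managers with responsible-vendor certification 1 < 2 → not met
2. security system test 252 days ago vs limit 180 → not met
3. inventory reconciliation 775 days ago vs limit 730 → not met
4. condition 'offers delivery' holds; age-verification audit 96 days ago vs limit 90 → not met
5. excise tax filing 192 days ago vs limit 180 → not met
6. liquor liability coverage $1,675,000 ≥ $1,625,000 → met
7. responsible-vendor training 58 days ago vs limit 45 → not met
8. excise tax bond $5,000 < $35,000 → not met
Not met: 7 of 8

7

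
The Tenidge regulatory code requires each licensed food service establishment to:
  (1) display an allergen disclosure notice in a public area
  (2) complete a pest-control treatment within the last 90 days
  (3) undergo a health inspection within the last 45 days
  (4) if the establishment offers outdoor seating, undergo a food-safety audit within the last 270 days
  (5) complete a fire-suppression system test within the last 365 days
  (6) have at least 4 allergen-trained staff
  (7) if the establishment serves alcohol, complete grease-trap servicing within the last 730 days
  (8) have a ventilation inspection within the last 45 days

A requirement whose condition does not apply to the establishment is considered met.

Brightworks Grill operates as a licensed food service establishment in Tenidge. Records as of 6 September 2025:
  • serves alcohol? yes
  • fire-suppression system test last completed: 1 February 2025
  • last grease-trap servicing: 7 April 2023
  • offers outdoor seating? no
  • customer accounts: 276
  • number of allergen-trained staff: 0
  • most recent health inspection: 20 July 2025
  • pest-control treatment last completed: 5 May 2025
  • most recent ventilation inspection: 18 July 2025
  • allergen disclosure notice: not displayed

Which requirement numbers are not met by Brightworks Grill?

1. allergen disclosure notice absent → not met
2. pest-control treatment 124 days ago vs limit 90 → not met
3. health inspection 48 days ago vs limit 45 → not met
4. condition 'offers outdoor seating' does not hold → requirement n/a → met
5. fire-suppression system test 217 days ago vs limit 365 → met
6. allergen-trained staff 0 < 4 → not met
7. condition 'serves alcohol' holds; grease-trap servicing 883 days ago vs limit 730 → not met
8. ventilation inspection 50 days ago vs limit 45 → not met
Not met: 1, 2, 3, 6, 7, 8

1, 2, 3, 6, 7, 8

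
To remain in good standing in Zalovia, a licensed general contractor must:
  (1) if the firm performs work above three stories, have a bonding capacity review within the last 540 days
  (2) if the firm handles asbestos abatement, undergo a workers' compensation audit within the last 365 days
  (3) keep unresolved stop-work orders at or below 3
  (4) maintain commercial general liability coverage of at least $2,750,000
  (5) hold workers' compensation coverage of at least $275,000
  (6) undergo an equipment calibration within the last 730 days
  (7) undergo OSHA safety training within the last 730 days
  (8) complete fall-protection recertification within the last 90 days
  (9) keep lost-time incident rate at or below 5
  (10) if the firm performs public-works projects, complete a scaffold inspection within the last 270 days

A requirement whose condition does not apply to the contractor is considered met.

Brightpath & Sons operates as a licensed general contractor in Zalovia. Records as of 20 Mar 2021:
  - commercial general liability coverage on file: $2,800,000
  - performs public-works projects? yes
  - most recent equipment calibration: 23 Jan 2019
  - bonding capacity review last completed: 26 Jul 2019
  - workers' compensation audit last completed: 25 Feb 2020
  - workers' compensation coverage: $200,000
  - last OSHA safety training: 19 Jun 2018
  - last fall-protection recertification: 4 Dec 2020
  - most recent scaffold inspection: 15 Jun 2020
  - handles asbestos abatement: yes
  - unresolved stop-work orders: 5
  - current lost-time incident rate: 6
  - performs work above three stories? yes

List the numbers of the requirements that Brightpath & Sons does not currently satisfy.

1. condition 'performs work above three stories' holds; bonding capacity review 603 days ago vs limit 540 → not met
2. condition 'handles asbestos abatement' holds; workers' compensation audit 389 days ago vs limit 365 → not met
3. unresolved stop-work orders 5 > 3 → not met
4. commercial general liability coverage $2,800,000 ≥ $2,750,000 → met
5. workers' compensation coverage $200,000 < $275,000 → not met
6. equipment calibration 787 days ago vs limit 730 → not met
7. OSHA safety training 1005 days ago vs limit 730 → not met
8. fall-protection recertification 106 days ago vs limit 90 → not met
9. lost-time incident rate 6 > 5 → not met
10. condition 'performs public-works projects' holds; scaffold inspection 278 days ago vs limit 270 → not met
Not met: 1, 2, 3, 5, 6, 7, 8, 9, 10

1, 2, 3, 5, 6, 7, 8, 9, 10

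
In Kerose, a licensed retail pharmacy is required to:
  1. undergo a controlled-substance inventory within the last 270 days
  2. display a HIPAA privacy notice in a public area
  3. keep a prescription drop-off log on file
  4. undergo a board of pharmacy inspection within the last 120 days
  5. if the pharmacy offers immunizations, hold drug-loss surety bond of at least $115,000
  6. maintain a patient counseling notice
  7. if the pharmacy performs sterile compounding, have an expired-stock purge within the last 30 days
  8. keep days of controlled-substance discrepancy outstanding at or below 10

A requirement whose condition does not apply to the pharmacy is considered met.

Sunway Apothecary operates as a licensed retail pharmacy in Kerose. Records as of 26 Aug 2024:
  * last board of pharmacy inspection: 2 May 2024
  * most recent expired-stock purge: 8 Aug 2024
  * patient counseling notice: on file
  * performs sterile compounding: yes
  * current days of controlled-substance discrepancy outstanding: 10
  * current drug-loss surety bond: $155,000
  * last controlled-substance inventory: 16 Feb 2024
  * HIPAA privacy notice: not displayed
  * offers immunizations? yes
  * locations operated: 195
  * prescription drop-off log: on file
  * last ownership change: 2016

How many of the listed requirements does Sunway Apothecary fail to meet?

1

1. controlled-substance inventory 192 days ago vs limit 270 → met
2. HIPAA privacy notice absent → not met
3. prescription drop-off log present → met
4. board of pharmacy inspection 116 days ago vs limit 120 → met
5. condition 'offers immunizations' holds; drug-loss surety bond $155,000 ≥ $115,000 → met
6. patient counseling notice present → met
7. condition 'performs sterile compounding' holds; expired-stock purge 18 days ago vs limit 30 → met
8. days of controlled-substance discrepancy outstanding 10 ≤ 10 → met
Not met: 1 of 8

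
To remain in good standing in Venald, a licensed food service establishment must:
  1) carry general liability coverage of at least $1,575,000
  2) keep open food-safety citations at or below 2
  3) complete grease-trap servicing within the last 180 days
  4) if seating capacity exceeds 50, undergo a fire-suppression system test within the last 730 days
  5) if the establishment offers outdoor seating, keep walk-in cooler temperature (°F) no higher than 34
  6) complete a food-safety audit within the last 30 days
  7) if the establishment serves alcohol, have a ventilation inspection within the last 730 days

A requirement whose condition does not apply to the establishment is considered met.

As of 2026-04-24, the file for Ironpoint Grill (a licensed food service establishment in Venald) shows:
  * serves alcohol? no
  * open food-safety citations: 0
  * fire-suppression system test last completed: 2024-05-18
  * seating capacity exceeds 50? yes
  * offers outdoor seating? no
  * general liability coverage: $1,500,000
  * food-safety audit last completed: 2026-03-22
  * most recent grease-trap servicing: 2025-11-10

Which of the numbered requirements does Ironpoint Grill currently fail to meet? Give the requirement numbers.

1. general liability coverage $1,500,000 < $1,575,000 → not met
2. open food-safety citations 0 ≤ 2 → met
3. grease-trap servicing 165 days ago vs limit 180 → met
4. condition 'seating capacity exceeds 50' holds; fire-suppression system test 706 days ago vs limit 730 → met
5. condition 'offers outdoor seating' does not hold → requirement n/a → met
6. food-safety audit 33 days ago vs limit 30 → not met
7. condition 'serves alcohol' does not hold → requirement n/a → met
Not met: 1, 6

1, 6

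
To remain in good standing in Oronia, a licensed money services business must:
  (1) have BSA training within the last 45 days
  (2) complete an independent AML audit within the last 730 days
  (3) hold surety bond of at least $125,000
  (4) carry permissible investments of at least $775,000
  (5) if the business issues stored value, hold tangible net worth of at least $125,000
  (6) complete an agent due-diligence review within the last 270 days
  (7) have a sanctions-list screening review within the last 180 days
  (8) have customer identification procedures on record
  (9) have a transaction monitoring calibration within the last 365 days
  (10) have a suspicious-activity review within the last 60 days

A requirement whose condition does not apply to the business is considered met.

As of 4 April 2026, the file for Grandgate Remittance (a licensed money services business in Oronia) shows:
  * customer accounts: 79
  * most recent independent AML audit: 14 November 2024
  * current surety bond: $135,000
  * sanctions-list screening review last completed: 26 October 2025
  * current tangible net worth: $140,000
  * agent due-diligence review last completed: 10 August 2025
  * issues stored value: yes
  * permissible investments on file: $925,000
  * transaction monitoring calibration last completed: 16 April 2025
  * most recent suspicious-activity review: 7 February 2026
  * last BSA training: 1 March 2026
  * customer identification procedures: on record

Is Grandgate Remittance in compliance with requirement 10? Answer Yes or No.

Yes

10. suspicious-activity review 56 days ago vs limit 60 → met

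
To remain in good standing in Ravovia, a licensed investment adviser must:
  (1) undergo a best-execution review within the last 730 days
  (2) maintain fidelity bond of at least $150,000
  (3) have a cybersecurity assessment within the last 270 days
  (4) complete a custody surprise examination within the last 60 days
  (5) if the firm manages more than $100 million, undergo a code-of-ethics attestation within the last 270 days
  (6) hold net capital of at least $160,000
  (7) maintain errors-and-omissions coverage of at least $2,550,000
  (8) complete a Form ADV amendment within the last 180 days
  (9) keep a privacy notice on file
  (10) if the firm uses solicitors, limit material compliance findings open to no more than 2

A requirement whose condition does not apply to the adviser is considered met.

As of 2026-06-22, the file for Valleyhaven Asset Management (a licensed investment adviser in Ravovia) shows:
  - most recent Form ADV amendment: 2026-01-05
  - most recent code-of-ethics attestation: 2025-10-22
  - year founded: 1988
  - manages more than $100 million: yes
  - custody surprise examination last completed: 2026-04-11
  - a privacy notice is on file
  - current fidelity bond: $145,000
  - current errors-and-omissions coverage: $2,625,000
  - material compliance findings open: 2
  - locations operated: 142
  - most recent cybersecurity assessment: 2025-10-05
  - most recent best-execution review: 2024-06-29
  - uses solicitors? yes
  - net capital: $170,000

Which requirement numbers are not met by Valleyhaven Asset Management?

2, 4

1. best-execution review 723 days ago vs limit 730 → met
2. fidelity bond $145,000 < $150,000 → not met
3. cybersecurity assessment 260 days ago vs limit 270 → met
4. custody surprise examination 72 days ago vs limit 60 → not met
5. condition 'manages more than $100 million' holds; code-of-ethics attestation 243 days ago vs limit 270 → met
6. net capital $170,000 ≥ $160,000 → met
7. errors-and-omissions coverage $2,625,000 ≥ $2,550,000 → met
8. Form ADV amendment 168 days ago vs limit 180 → met
9. privacy notice present → met
10. condition 'uses solicitors' holds; material compliance findings open 2 ≤ 2 → met
Not met: 2, 4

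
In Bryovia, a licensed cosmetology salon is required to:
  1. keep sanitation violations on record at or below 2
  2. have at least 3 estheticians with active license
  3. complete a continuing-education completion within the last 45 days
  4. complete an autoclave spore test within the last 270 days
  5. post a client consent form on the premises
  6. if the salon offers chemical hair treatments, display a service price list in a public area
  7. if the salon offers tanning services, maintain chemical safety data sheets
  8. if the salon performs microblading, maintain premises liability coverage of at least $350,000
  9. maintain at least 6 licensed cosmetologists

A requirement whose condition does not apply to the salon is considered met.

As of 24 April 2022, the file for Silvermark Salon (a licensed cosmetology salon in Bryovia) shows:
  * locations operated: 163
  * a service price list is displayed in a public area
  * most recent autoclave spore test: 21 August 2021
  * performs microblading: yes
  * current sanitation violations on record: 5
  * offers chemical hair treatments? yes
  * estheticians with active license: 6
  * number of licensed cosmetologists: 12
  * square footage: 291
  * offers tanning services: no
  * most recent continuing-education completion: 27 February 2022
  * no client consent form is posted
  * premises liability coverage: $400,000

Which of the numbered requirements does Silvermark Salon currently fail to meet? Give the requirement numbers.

1. sanitation violations on record 5 > 2 → not met
2. estheticians with active license 6 ≥ 3 → met
3. continuing-education completion 56 days ago vs limit 45 → not met
4. autoclave spore test 246 days ago vs limit 270 → met
5. client consent form absent → not met
6. condition 'offers chemical hair treatments' holds; service price list present → met
7. condition 'offers tanning services' does not hold → requirement n/a → met
8. condition 'performs microblading' holds; premises liability coverage $400,000 ≥ $350,000 → met
9. licensed cosmetologists 12 ≥ 6 → met
Not met: 1, 3, 5

1, 3, 5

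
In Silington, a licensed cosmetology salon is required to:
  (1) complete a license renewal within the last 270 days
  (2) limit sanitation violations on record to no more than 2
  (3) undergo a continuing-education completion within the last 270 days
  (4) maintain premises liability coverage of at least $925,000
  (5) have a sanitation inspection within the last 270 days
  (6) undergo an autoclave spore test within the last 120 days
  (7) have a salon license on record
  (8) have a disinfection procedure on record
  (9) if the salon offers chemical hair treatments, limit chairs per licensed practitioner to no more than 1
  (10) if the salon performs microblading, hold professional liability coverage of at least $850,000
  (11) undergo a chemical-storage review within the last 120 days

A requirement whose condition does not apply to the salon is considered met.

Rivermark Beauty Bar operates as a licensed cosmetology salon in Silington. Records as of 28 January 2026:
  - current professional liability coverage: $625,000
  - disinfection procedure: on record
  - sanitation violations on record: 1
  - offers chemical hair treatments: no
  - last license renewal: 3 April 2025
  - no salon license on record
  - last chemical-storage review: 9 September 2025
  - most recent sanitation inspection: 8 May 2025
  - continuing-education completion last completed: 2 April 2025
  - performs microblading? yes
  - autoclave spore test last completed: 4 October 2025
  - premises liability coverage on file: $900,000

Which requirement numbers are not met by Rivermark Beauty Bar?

1, 3, 4, 7, 10, 11

1. license renewal 300 days ago vs limit 270 → not met
2. sanitation violations on record 1 ≤ 2 → met
3. continuing-education completion 301 days ago vs limit 270 → not met
4. premises liability coverage $900,000 < $925,000 → not met
5. sanitation inspection 265 days ago vs limit 270 → met
6. autoclave spore test 116 days ago vs limit 120 → met
7. salon license absent → not met
8. disinfection procedure present → met
9. condition 'offers chemical hair treatments' does not hold → requirement n/a → met
10. condition 'performs microblading' holds; professional liability coverage $625,000 < $850,000 → not met
11. chemical-storage review 141 days ago vs limit 120 → not met
Not met: 1, 3, 4, 7, 10, 11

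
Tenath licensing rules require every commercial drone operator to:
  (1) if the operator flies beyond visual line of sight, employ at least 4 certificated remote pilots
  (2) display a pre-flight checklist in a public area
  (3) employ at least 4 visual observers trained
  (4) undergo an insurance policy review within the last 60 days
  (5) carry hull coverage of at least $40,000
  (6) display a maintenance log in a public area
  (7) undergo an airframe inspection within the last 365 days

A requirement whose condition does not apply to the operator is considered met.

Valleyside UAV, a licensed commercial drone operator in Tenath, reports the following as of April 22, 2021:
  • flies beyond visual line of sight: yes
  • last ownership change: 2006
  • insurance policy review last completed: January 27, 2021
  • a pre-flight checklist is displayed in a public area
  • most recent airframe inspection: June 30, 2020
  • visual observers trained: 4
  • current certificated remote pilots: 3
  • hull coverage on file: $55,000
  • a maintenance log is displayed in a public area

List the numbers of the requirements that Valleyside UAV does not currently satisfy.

1, 4

1. condition 'flies beyond visual line of sight' holds; certificated remote pilots 3 < 4 → not met
2. pre-flight checklist present → met
3. visual observers trained 4 ≥ 4 → met
4. insurance policy review 85 days ago vs limit 60 → not met
5. hull coverage $55,000 ≥ $40,000 → met
6. maintenance log present → met
7. airframe inspection 296 days ago vs limit 365 → met
Not met: 1, 4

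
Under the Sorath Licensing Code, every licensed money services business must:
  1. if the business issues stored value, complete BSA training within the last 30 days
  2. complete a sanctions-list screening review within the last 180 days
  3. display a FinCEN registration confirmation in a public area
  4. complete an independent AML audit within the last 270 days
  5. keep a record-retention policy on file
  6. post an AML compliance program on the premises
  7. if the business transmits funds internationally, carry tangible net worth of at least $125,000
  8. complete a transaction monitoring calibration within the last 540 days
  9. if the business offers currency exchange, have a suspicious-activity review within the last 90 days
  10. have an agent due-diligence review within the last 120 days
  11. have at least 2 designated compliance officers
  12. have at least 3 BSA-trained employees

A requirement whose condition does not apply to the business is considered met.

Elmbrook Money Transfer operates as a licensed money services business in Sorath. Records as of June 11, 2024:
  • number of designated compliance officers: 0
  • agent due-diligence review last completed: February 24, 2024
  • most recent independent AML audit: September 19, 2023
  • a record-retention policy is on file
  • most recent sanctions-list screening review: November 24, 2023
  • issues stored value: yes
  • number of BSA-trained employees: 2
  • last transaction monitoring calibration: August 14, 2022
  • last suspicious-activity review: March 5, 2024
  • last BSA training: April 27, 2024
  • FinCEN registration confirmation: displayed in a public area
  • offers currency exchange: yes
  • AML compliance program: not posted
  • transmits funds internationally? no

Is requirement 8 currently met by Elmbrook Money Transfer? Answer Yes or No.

8. transaction monitoring calibration 667 days ago vs limit 540 → not met

No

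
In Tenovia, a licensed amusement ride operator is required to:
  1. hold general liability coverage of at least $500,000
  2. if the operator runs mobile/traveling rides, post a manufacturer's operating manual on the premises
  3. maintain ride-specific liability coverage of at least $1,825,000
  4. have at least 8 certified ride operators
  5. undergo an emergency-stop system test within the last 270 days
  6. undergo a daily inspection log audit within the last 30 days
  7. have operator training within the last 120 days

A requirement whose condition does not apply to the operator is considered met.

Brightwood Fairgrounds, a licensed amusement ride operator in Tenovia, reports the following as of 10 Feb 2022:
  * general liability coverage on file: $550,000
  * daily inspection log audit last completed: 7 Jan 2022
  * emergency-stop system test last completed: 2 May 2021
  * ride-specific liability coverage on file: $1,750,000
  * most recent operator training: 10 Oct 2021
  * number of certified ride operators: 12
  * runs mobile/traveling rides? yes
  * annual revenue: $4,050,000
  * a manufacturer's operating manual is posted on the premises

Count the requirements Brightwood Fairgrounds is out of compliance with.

1. general liability coverage $550,000 ≥ $500,000 → met
2. condition 'runs mobile/traveling rides' holds; manufacturer's operating manual present → met
3. ride-specific liability coverage $1,750,000 < $1,825,000 → not met
4. certified ride operators 12 ≥ 8 → met
5. emergency-stop system test 284 days ago vs limit 270 → not met
6. daily inspection log audit 34 days ago vs limit 30 → not met
7. operator training 123 days ago vs limit 120 → not met
Not met: 4 of 7

4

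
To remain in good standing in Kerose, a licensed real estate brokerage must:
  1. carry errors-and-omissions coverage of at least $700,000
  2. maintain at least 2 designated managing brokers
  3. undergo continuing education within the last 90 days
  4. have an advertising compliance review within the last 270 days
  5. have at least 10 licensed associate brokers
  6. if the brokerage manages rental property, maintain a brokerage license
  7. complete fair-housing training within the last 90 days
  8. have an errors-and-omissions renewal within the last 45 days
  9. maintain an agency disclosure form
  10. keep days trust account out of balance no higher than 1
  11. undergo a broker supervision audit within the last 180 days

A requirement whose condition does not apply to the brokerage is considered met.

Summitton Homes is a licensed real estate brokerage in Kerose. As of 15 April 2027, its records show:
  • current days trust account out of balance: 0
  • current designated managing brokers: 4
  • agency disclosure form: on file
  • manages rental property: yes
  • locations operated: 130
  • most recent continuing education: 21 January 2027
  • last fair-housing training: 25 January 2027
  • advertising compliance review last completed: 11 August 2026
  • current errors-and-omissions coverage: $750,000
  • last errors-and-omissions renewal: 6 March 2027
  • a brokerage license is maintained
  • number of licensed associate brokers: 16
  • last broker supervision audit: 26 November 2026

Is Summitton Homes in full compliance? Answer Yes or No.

Yes

1. errors-and-omissions coverage $750,000 ≥ $700,000 → met
2. designated managing brokers 4 ≥ 2 → met
3. continuing education 84 days ago vs limit 90 → met
4. advertising compliance review 247 days ago vs limit 270 → met
5. licensed associate brokers 16 ≥ 10 → met
6. condition 'manages rental property' holds; brokerage license present → met
7. fair-housing training 80 days ago vs limit 90 → met
8. errors-and-omissions renewal 40 days ago vs limit 45 → met
9. agency disclosure form present → met
10. days trust account out of balance 0 ≤ 1 → met
11. broker supervision audit 140 days ago vs limit 180 → met
All met.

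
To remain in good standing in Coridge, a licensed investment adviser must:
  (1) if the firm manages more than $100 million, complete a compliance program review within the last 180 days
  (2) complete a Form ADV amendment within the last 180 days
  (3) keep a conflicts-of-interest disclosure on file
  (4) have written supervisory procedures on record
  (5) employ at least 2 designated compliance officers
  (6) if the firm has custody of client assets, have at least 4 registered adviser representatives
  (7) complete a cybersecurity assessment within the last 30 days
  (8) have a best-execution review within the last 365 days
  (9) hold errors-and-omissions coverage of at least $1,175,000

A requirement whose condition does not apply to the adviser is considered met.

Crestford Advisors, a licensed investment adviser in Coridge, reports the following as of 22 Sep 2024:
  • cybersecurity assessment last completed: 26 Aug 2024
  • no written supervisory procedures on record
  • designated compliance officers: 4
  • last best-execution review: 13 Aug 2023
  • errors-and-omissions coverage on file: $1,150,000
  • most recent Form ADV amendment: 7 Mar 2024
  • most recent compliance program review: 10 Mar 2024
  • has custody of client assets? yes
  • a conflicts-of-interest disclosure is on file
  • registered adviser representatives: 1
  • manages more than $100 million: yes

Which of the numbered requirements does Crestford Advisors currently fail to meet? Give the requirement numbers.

1. condition 'manages more than $100 million' holds; compliance program review 196 days ago vs limit 180 → not met
2. Form ADV amendment 199 days ago vs limit 180 → not met
3. conflicts-of-interest disclosure present → met
4. written supervisory procedures absent → not met
5. designated compliance officers 4 ≥ 2 → met
6. condition 'has custody of client assets' holds; registered adviser representatives 1 < 4 → not met
7. cybersecurity assessment 27 days ago vs limit 30 → met
8. best-execution review 406 days ago vs limit 365 → not met
9. errors-and-omissions coverage $1,150,000 < $1,175,000 → not met
Not met: 1, 2, 4, 6, 8, 9

1, 2, 4, 6, 8, 9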